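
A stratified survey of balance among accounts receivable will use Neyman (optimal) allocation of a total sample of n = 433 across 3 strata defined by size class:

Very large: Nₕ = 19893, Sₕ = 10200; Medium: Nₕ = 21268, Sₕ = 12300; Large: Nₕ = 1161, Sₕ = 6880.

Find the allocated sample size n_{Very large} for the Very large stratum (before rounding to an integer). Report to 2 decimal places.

185.95

Neyman allocation: nₕ = n·NₕSₕ / Σⱼ NⱼSⱼ.
Σ NⱼSⱼ = 19893·10200 + 21268·12300 + 1161·6880 = 4.7249268 × 10^8.
n_{Very large} = 433·19893·10200 / (4.7249268 × 10^8) = 185.95.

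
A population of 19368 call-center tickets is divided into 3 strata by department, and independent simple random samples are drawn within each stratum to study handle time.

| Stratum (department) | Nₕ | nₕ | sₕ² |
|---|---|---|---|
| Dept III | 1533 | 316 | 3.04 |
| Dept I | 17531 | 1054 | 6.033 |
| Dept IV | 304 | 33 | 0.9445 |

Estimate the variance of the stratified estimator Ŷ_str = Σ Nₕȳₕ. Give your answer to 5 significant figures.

Var(Ŷ_str) = Σₕ Nₕ²(1 − fₕ)sₕ²/nₕ.
Dept III: 1533²·(1 − 316/1533)·3.04/316 = 17948.131.
Dept I: 17531²·(1 − 1054/17531)·6.033/1054 = 1.6533985 × 10^6.
Dept IV: 304²·(1 − 33/304)·0.9445/33 = 2357.9299.
Sum = 1.6737046 × 10^6.

1.6737 × 10^6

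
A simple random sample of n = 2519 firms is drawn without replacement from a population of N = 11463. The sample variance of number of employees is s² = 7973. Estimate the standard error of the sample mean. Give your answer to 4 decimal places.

Under SRS without replacement, Var(ȳ) = (1 − f)·s²/n with f = n/N = 2519/11463 = 0.21975050.
Var(ȳ) = (1 − 0.21975050)·7973/2519 = 0.78024950·3.1651449 = 2.4696027.
SE(ȳ) = √(2.4696027) = 1.5715.

1.5715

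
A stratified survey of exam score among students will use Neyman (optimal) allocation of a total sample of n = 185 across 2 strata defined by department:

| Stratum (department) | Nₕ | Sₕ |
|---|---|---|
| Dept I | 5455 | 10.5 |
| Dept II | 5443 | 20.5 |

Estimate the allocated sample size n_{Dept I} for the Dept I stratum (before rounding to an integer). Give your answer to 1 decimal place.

Neyman allocation: nₕ = n·NₕSₕ / Σⱼ NⱼSⱼ.
Σ NⱼSⱼ = 5455·10.5 + 5443·20.5 = 168859.
n_{Dept I} = 185·5455·10.5 / 168859 = 62.8.

62.8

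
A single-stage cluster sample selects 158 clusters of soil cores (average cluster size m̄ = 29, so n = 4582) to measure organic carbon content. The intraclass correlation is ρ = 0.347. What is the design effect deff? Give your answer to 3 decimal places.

deff = 1 + (29 − 1)·0.347 = 1 + 9.716 = 10.716.

10.716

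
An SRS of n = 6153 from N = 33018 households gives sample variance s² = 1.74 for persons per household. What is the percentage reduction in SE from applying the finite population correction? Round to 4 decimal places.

f = n/N = 6153/33018 = 0.18635290.
SE_no-fpc = √(s²/n) = 0.016816328; SE_fpc = √((1−f)s²/n) = 0.01516873.
Ratio = √(1−f) = 0.90202389. Reduction = 100·(1 − 0.90202389) = 9.7976%.

9.7976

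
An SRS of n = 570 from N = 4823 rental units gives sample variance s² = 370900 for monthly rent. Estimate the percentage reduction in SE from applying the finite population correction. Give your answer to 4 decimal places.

6.0949

f = n/N = 570/4823 = 0.11818370.
SE_no-fpc = √(s²/n) = 25.508856; SE_fpc = √((1−f)s²/n) = 23.954111.
Ratio = √(1−f) = 0.93905074. Reduction = 100·(1 − 0.93905074) = 6.0949%.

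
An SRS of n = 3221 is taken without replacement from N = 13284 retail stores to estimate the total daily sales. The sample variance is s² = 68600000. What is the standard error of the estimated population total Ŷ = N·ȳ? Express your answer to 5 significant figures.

Var(Ŷ) = N²·Var(ȳ) = N²·(1 − n/N)·s²/n.
f = 3221/13284 = 0.24247215; Var(ȳ) = 0.75752785·68600000/3221 = 16133.626.
Var(Ŷ) = 13284² · 16133.626 = 2.8470148 × 10^12.
SE(Ŷ) = √(2.8470148 × 10^12) = 1.6873 × 10^6.

1.6873 × 10^6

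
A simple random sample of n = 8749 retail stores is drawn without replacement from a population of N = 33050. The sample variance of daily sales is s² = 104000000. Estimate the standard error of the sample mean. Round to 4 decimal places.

Under SRS without replacement, Var(ȳ) = (1 − f)·s²/n with f = n/N = 8749/33050 = 0.26472012.
Var(ȳ) = (1 − 0.26472012)·104000000/8749 = 0.73527988·11887.073 = 8740.3255.
SE(ȳ) = √(8740.3255) = 93.4897.

93.4897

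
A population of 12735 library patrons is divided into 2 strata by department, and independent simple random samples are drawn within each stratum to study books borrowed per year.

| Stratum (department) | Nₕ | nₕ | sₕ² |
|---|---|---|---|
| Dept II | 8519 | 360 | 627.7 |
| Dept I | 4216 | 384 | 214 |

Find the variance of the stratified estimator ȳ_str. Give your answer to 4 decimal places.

0.8028

Var(ȳ_str) = Σₕ Wₕ²(1 − fₕ)sₕ²/nₕ with Wₕ = Nₕ/N, N = 12735.
Dept II: Wₕ = 0.66894386; term = 0.66894386²·(1 − 0.04225848)·627.7/360 = 0.74726954.
Dept I: Wₕ = 0.33105614; term = 0.33105614²·(1 − 0.09108159)·214/384 = 0.055515052.
Sum = 0.80278459.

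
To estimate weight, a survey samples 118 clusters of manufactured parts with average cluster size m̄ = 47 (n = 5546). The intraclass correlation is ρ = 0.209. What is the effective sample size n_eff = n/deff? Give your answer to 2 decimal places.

522.52

deff = 1 + (47 − 1)·0.209 = 1 + 9.614 = 10.614.
n_eff = 5546 / 10.614 = 522.52.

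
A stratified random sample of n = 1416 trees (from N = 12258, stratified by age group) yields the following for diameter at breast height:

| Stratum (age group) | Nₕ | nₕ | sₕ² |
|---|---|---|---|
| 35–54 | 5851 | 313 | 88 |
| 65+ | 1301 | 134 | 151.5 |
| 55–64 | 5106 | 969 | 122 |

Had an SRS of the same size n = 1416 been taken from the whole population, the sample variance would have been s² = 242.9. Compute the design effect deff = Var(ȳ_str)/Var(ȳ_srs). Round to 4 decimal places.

Var(ȳ_str) = Σ Wₕ²(1−fₕ)sₕ²/nₕ with Wₕ = Nₕ/12258:
  35–54: (5851/12258)²·(1−313/5851)·88/313 = 0.060629244
  65+: (1301/12258)²·(1−134/1301)·151.5/134 = 0.011423962
  55–64: (5106/12258)²·(1−969/5106)·122/969 = 0.017699588
  → Var(ȳ_str) = 0.089752794.
Var(ȳ_srs) = (1 − 1416/12258)·242.9/1416 = 0.15172392.
deff = 0.089752794 / 0.15172392 = 0.5916.

0.5916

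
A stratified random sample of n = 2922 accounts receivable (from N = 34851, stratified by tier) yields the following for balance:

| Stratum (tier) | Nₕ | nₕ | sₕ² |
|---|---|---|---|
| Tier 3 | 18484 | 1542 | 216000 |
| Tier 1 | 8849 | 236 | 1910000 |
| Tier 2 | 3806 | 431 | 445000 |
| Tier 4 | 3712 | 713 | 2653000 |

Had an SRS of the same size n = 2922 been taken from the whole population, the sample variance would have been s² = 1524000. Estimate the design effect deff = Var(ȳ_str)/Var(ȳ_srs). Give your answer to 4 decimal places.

Var(ȳ_str) = Σ Wₕ²(1−fₕ)sₕ²/nₕ with Wₕ = Nₕ/34851:
  Tier 3: (18484/34851)²·(1−1542/18484)·216000/1542 = 36.11599
  Tier 1: (8849/34851)²·(1−236/8849)·1910000/236 = 507.85475
  Tier 2: (3806/34851)²·(1−431/3806)·445000/431 = 10.9193
  Tier 4: (3712/34851)²·(1−713/3712)·2653000/713 = 34.103713
  → Var(ȳ_str) = 588.99375.
Var(ȳ_srs) = (1 − 2922/34851)·1524000/2922 = 477.83156.
deff = 588.99375 / 477.83156 = 1.2326.

1.2326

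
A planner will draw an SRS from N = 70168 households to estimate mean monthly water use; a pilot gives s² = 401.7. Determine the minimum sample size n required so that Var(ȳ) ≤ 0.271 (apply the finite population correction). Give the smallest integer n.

1452

Without fpc, n₀ = s²/D = 401.7/0.271 = 1482.2878.
With fpc, (1 − n/N)·s²/n ≤ D requires n ≥ n₀/(1 + n₀/N) = 1482.2878/(1 + 1482.2878/70168) = 1451.6225.
Rounding up, n = 1452.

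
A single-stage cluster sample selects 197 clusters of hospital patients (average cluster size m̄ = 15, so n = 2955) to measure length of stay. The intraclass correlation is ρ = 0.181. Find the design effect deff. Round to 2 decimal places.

3.53

deff = 1 + (15 − 1)·0.181 = 1 + 2.534 = 3.534.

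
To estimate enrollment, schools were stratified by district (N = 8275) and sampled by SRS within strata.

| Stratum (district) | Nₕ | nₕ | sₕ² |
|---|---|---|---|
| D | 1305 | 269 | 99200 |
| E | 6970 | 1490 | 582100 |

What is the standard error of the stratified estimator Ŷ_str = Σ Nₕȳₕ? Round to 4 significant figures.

Var(Ŷ_str) = Σₕ Nₕ²(1 − fₕ)sₕ²/nₕ.
D: 1305²·(1 − 269/1305)·99200/269 = 4.9857404 × 10^8.
E: 6970²·(1 − 1490/6970)·582100/1490 = 1.4921919 × 10^10.
Sum = 1.5420493 × 10^10.
SE = √(1.5420493 × 10^10) = 124200.

124200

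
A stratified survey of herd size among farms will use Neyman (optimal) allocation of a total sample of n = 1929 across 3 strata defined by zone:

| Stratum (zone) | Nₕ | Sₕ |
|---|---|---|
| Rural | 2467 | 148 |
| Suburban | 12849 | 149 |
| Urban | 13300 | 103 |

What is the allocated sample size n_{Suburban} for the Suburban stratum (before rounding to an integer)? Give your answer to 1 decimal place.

1011.9

Neyman allocation: nₕ = n·NₕSₕ / Σⱼ NⱼSⱼ.
Σ NⱼSⱼ = 2467·148 + 12849·149 + 13300·103 = 3.649517 × 10^6.
n_{Suburban} = 1929·12849·149 / (3.649517 × 10^6) = 1011.9.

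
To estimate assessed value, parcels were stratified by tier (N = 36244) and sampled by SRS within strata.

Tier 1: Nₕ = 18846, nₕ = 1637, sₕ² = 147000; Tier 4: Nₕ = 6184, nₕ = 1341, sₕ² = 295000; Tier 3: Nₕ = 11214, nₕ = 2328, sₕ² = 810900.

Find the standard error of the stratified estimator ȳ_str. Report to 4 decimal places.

Var(ȳ_str) = Σₕ Wₕ²(1 − fₕ)sₕ²/nₕ with Wₕ = Nₕ/N, N = 36244.
Tier 1: Wₕ = 0.51997572; term = 0.51997572²·(1 − 0.08686193)·147000/1637 = 22.170283.
Tier 4: Wₕ = 0.17062134; term = 0.17062134²·(1 − 0.21684994)·295000/1341 = 5.0153927.
Tier 3: Wₕ = 0.30940294; term = 0.30940294²·(1 − 0.20759765)·810900/2328 = 26.422806.
Sum = 53.608482.
SE = √(53.608482) = 7.3218.

7.3218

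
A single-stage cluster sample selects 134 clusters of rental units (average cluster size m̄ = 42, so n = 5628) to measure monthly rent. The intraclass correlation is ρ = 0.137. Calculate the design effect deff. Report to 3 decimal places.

6.617

deff = 1 + (42 − 1)·0.137 = 1 + 5.617 = 6.617.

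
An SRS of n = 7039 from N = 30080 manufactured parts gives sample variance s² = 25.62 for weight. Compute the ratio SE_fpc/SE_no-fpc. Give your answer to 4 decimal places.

0.8752

f = n/N = 7039/30080 = 0.23400931.
SE_no-fpc = √(s²/n) = 0.060330105; SE_fpc = √((1−f)s²/n) = 0.052801447.
Ratio = √(1−f) = 0.87520894.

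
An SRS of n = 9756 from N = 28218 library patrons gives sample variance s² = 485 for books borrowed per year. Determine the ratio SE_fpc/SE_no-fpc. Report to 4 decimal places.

f = n/N = 9756/28218 = 0.34573676.
SE_no-fpc = √(s²/n) = 0.22296412; SE_fpc = √((1−f)s²/n) = 0.18034796.
Ratio = √(1−f) = 0.80886540.

0.8089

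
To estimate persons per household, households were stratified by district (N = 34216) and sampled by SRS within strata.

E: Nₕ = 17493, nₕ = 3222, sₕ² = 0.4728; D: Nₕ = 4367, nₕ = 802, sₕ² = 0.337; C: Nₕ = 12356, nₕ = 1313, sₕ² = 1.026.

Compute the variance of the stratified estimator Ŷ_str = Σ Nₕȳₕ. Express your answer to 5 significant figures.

149800

Var(Ŷ_str) = Σₕ Nₕ²(1 − fₕ)sₕ²/nₕ.
E: 17493²·(1 − 3222/17493)·0.4728/3222 = 36632.844.
D: 4367²·(1 − 802/4367)·0.337/802 = 6541.815.
C: 12356²·(1 − 1313/12356)·1.026/1313 = 106622.19.
Sum = 149796.85.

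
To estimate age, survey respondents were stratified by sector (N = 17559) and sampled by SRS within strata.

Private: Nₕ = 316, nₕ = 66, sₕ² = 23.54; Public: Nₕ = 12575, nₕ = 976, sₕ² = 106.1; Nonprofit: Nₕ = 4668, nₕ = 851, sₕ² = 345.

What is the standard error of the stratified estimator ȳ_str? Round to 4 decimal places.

Var(ȳ_str) = Σₕ Wₕ²(1 − fₕ)sₕ²/nₕ with Wₕ = Nₕ/N, N = 17559.
Private: Wₕ = 0.01799647; term = 0.01799647²·(1 − 0.20886076)·23.54/66 = 9.1388186 × 10^-5.
Public: Wₕ = 0.71615696; term = 0.71615696²·(1 − 0.07761431)·106.1/976 = 0.051427398.
Nonprofit: Wₕ = 0.26584657; term = 0.26584657²·(1 − 0.18230506)·345/851 = 0.023428419.
Sum = 0.074947205.
SE = √(0.074947205) = 0.2738.

0.2738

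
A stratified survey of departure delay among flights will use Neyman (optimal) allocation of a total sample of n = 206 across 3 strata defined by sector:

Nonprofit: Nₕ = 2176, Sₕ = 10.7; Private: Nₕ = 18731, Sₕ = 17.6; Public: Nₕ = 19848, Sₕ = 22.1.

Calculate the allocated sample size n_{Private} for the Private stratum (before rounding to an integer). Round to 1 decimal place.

Neyman allocation: nₕ = n·NₕSₕ / Σⱼ NⱼSⱼ.
Σ NⱼSⱼ = 2176·10.7 + 18731·17.6 + 19848·22.1 = 791589.6.
n_{Private} = 206·18731·17.6 / 791589.6 = 85.8.

85.8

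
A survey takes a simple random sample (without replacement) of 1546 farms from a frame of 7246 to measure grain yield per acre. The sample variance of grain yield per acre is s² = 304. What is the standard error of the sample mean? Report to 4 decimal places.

0.3933

Under SRS without replacement, Var(ȳ) = (1 − f)·s²/n with f = n/N = 1546/7246 = 0.21335909.
Var(ȳ) = (1 − 0.21335909)·304/1546 = 0.78664091·0.19663648 = 0.1546823.
SE(ȳ) = √(0.1546823) = 0.3933.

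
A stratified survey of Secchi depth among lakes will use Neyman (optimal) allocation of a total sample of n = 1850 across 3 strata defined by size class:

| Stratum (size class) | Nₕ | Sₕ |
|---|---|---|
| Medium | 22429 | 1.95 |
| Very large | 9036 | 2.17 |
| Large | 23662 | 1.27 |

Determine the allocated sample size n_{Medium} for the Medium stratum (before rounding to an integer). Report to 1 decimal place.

Neyman allocation: nₕ = n·NₕSₕ / Σⱼ NⱼSⱼ.
Σ NⱼSⱼ = 22429·1.95 + 9036·2.17 + 23662·1.27 = 93395.41.
n_{Medium} = 1850·22429·1.95 / 93395.41 = 866.3.

866.3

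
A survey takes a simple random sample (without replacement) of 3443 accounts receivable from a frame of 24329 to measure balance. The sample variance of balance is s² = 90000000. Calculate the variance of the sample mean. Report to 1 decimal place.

Under SRS without replacement, Var(ȳ) = (1 − f)·s²/n with f = n/N = 3443/24329 = 0.14151835.
Var(ȳ) = (1 − 0.14151835)·90000000/3443 = 0.85848165·26139.994 = 22440.705.

22440.7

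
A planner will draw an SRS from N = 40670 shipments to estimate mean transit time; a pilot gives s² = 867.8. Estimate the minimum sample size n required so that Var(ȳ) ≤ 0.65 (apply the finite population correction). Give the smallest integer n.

1293

Without fpc, n₀ = s²/D = 867.8/0.65 = 1335.0769.
With fpc, (1 − n/N)·s²/n ≤ D requires n ≥ n₀/(1 + n₀/N) = 1335.0769/(1 + 1335.0769/40670) = 1292.6432.
Rounding up, n = 1293.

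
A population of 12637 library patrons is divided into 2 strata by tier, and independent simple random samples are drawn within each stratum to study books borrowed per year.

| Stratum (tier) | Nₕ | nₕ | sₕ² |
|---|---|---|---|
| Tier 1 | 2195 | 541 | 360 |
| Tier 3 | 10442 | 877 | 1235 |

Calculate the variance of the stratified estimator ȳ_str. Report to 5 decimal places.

0.89587

Var(ȳ_str) = Σₕ Wₕ²(1 − fₕ)sₕ²/nₕ with Wₕ = Nₕ/N, N = 12637.
Tier 1: Wₕ = 0.17369629; term = 0.17369629²·(1 − 0.24646925)·360/541 = 0.015128201.
Tier 3: Wₕ = 0.82630371; term = 0.82630371²·(1 − 0.08398774)·1235/877 = 0.88074068.
Sum = 0.89586888.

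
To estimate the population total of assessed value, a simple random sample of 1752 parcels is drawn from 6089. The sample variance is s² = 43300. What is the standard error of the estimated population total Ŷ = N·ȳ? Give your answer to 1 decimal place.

25547.3

Var(Ŷ) = N²·Var(ȳ) = N²·(1 − n/N)·s²/n.
f = 1752/6089 = 0.28773198; Var(ȳ) = 0.71226802·43300/1752 = 17.603428.
Var(Ŷ) = 6089² · 17.603428 = 6.5266331 × 10^8.
SE(Ŷ) = √(6.5266331 × 10^8) = 25547.3.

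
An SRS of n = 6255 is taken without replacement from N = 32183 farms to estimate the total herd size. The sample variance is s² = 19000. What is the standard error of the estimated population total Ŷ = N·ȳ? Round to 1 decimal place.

50345.5

Var(Ŷ) = N²·Var(ȳ) = N²·(1 − n/N)·s²/n.
f = 6255/32183 = 0.19435727; Var(ȳ) = 0.80564273·19000/6255 = 2.4471961.
Var(Ŷ) = 32183² · 2.4471961 = 2.5346723 × 10^9.
SE(Ŷ) = √(2.5346723 × 10^9) = 50345.5.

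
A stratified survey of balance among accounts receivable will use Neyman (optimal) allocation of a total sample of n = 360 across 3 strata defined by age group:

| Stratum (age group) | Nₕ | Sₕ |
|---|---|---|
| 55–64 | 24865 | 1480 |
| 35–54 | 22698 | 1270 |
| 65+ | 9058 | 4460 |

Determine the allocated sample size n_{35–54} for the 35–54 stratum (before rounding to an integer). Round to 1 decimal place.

97.9

Neyman allocation: nₕ = n·NₕSₕ / Σⱼ NⱼSⱼ.
Σ NⱼSⱼ = 24865·1480 + 22698·1270 + 9058·4460 = 1.0602534 × 10^8.
n_{35–54} = 360·22698·1270 / (1.0602534 × 10^8) = 97.9.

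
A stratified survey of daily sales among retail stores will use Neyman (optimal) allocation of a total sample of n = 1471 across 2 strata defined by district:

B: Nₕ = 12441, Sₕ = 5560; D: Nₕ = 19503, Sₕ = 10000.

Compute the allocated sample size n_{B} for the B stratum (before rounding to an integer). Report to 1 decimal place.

Neyman allocation: nₕ = n·NₕSₕ / Σⱼ NⱼSⱼ.
Σ NⱼSⱼ = 12441·5560 + 19503·10000 = 2.6420196 × 10^8.
n_{B} = 1471·12441·5560 / (2.6420196 × 10^8) = 385.1.

385.1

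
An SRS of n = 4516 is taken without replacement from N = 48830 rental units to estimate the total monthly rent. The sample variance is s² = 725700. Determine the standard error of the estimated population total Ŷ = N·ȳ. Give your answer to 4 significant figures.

Var(Ŷ) = N²·Var(ȳ) = N²·(1 − n/N)·s²/n.
f = 4516/48830 = 0.09248413; Var(ȳ) = 0.90751587·725700/4516 = 145.83354.
Var(Ŷ) = 48830² · 145.83354 = 3.4772096 × 10^11.
SE(Ŷ) = √(3.4772096 × 10^11) = 589700.

589700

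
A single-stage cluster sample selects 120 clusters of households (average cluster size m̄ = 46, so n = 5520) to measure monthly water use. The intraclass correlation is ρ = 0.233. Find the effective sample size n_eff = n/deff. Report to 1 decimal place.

480.6

deff = 1 + (46 − 1)·0.233 = 1 + 10.485 = 11.485.
n_eff = 5520 / 11.485 = 480.6.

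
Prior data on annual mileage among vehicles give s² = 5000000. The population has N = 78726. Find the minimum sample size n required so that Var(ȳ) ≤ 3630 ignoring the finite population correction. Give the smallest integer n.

Without fpc, n₀ = s²/D = 5000000/3630 = 1377.4105.
Rounding up, n = 1378.

1378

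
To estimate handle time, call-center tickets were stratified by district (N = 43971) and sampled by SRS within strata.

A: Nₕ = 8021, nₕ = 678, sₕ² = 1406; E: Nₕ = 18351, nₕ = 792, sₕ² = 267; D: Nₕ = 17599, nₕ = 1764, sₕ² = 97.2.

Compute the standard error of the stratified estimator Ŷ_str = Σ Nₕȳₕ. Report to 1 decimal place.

Var(Ŷ_str) = Σₕ Nₕ²(1 − fₕ)sₕ²/nₕ.
A: 8021²·(1 − 678/8021)·1406/678 = 1.2213993 × 10^8.
E: 18351²·(1 − 792/18351)·267/792 = 1.0862895 × 10^8.
D: 17599²·(1 − 1764/17599)·97.2/1764 = 1.5355846 × 10^7.
Sum = 2.4612473 × 10^8.
SE = √(2.4612473 × 10^8) = 15688.4.

15688.4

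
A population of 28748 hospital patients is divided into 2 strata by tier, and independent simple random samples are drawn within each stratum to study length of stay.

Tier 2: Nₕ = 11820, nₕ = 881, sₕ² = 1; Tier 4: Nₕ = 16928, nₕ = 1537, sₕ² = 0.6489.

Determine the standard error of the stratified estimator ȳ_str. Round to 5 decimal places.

Var(ȳ_str) = Σₕ Wₕ²(1 − fₕ)sₕ²/nₕ with Wₕ = Nₕ/N, N = 28748.
Tier 2: Wₕ = 0.41115904; term = 0.41115904²·(1 − 0.07453469)·1/881 = 1.7758403 × 10^-4.
Tier 4: Wₕ = 0.58884096; term = 0.58884096²·(1 − 0.09079631)·0.6489/1537 = 1.3309481 × 10^-4.
Sum = 3.1067884 × 10^-4.
SE = √(3.1067884 × 10^-4) = 0.01763.

0.01763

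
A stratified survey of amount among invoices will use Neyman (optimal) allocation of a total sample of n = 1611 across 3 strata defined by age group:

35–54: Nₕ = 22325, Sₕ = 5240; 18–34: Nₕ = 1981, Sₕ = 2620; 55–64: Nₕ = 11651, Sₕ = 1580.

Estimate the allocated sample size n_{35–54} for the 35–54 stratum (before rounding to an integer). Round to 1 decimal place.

1340.6

Neyman allocation: nₕ = n·NₕSₕ / Σⱼ NⱼSⱼ.
Σ NⱼSⱼ = 22325·5240 + 1981·2620 + 11651·1580 = 1.405818 × 10^8.
n_{35–54} = 1611·22325·5240 / (1.405818 × 10^8) = 1340.6.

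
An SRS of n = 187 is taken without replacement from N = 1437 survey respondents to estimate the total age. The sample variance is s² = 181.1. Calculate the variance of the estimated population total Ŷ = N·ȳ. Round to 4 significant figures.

1.740 × 10^6

Var(Ŷ) = N²·Var(ȳ) = N²·(1 − n/N)·s²/n.
f = 187/1437 = 0.13013222; Var(ȳ) = 0.86986778·181.1/187 = 0.84242275.
Var(Ŷ) = 1437² · 0.84242275 = 1.7395769 × 10^6.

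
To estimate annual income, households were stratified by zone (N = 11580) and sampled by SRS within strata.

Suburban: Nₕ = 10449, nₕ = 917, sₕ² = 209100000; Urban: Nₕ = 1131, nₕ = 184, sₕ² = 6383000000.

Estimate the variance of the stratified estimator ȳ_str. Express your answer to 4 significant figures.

446400

Var(ȳ_str) = Σₕ Wₕ²(1 − fₕ)sₕ²/nₕ with Wₕ = Nₕ/N, N = 11580.
Suburban: Wₕ = 0.90233161; term = 0.90233161²·(1 − 0.08775959)·209100000/917 = 169366.04.
Urban: Wₕ = 0.09766839; term = 0.09766839²·(1 − 0.16268789)·6383000000/184 = 277078.28.
Sum = 446444.32.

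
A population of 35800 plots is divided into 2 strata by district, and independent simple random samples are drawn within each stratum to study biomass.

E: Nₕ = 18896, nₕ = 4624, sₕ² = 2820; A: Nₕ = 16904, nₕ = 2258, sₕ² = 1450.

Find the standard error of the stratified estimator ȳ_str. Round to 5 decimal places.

0.50237

Var(ȳ_str) = Σₕ Wₕ²(1 − fₕ)sₕ²/nₕ with Wₕ = Nₕ/N, N = 35800.
E: Wₕ = 0.52782123; term = 0.52782123²·(1 − 0.24470787)·2820/4624 = 0.12832756.
A: Wₕ = 0.47217877; term = 0.47217877²·(1 − 0.13357785)·1450/2258 = 0.12404707.
Sum = 0.25237463.
SE = √(0.25237463) = 0.50237.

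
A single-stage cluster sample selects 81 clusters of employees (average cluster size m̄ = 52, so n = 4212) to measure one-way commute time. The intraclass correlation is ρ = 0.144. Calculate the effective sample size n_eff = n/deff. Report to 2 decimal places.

deff = 1 + (52 − 1)·0.144 = 1 + 7.344 = 8.344.
n_eff = 4212 / 8.344 = 504.79.

504.79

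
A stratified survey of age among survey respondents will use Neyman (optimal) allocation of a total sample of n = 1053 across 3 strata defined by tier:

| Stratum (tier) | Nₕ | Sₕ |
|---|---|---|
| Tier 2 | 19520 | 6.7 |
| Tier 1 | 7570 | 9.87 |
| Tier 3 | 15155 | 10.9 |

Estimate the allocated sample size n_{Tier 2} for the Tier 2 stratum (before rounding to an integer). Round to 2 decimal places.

Neyman allocation: nₕ = n·NₕSₕ / Σⱼ NⱼSⱼ.
Σ NⱼSⱼ = 19520·6.7 + 7570·9.87 + 15155·10.9 = 370689.4.
n_{Tier 2} = 1053·19520·6.7 / 370689.4 = 371.51.

371.51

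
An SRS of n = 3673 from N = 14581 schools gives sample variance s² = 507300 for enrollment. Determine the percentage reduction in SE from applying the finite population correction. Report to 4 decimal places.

f = n/N = 3673/14581 = 0.25190316.
SE_no-fpc = √(s²/n) = 11.752276; SE_fpc = √((1−f)s²/n) = 10.164848.
Ratio = √(1−f) = 0.86492591. Reduction = 100·(1 − 0.86492591) = 13.5074%.

13.5074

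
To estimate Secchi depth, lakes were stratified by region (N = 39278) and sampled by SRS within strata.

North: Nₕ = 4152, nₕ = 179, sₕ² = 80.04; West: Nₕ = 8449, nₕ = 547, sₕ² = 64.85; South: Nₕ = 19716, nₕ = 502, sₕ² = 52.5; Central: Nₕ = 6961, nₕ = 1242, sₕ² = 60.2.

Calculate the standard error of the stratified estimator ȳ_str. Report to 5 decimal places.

Var(ȳ_str) = Σₕ Wₕ²(1 − fₕ)sₕ²/nₕ with Wₕ = Nₕ/N, N = 39278.
North: Wₕ = 0.10570803; term = 0.10570803²·(1 − 0.04311175)·80.04/179 = 0.0047811374.
West: Wₕ = 0.21510769; term = 0.21510769²·(1 − 0.06474139)·64.85/547 = 0.0051305776.
South: Wₕ = 0.50196038; term = 0.50196038²·(1 − 0.02546155)·52.5/502 = 0.025679907.
Central: Wₕ = 0.17722389; term = 0.17722389²·(1 − 0.17842264)·60.2/1242 = 0.0012507425.
Sum = 0.036842365.
SE = √(0.036842365) = 0.19194.

0.19194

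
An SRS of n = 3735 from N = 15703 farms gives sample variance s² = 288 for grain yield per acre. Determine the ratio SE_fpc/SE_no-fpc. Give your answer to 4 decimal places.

f = n/N = 3735/15703 = 0.23785264.
SE_no-fpc = √(s²/n) = 0.27768405; SE_fpc = √((1−f)s²/n) = 0.2424211.
Ratio = √(1−f) = 0.87301052.

0.8730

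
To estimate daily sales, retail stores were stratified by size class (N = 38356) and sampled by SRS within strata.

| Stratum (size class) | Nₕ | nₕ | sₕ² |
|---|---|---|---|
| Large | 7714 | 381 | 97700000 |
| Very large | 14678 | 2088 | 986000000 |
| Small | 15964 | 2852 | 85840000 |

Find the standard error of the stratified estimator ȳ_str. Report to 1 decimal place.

Var(ȳ_str) = Σₕ Wₕ²(1 − fₕ)sₕ²/nₕ with Wₕ = Nₕ/N, N = 38356.
Large: Wₕ = 0.20111586; term = 0.20111586²·(1 − 0.04939072)·97700000/381 = 9859.7133.
Very large: Wₕ = 0.38267807; term = 0.38267807²·(1 − 0.14225371)·986000000/2088 = 59316.076.
Small: Wₕ = 0.41620607; term = 0.41620607²·(1 − 0.17865197)·85840000/2852 = 4282.3704.
Sum = 73458.16.
SE = √(73458.16) = 271.0.

271.0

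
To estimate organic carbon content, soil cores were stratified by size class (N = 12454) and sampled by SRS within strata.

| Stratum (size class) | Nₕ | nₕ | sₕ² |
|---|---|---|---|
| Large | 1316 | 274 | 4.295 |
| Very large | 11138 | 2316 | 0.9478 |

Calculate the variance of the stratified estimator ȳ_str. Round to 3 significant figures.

3.98 × 10^-4

Var(ȳ_str) = Σₕ Wₕ²(1 − fₕ)sₕ²/nₕ with Wₕ = Nₕ/N, N = 12454.
Large: Wₕ = 0.10566886; term = 0.10566886²·(1 − 0.20820669)·4.295/274 = 1.3858572 × 10^-4.
Very large: Wₕ = 0.89433114; term = 0.89433114²·(1 − 0.20793679)·0.9478/2316 = 2.5925951 × 10^-4.
Sum = 3.9784523 × 10^-4.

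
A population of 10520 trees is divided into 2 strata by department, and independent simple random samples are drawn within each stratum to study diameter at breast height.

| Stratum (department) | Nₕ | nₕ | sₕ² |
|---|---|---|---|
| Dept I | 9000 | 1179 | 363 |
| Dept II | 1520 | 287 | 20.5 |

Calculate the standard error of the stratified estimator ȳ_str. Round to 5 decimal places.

Var(ȳ_str) = Σₕ Wₕ²(1 − fₕ)sₕ²/nₕ with Wₕ = Nₕ/N, N = 10520.
Dept I: Wₕ = 0.85551331; term = 0.85551331²·(1 − 0.13100000)·363/1179 = 0.1958241.
Dept II: Wₕ = 0.14448669; term = 0.14448669²·(1 − 0.18881579)·20.5/287 = 0.001209615.
Sum = 0.19703372.
SE = √(0.19703372) = 0.44388.

0.44388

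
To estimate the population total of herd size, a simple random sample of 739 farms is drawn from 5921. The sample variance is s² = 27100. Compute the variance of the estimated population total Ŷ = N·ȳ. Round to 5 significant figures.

1.1252 × 10^9

Var(Ŷ) = N²·Var(ȳ) = N²·(1 − n/N)·s²/n.
f = 739/5921 = 0.12481000; Var(ȳ) = 0.87519000·27100/739 = 32.094248.
Var(Ŷ) = 5921² · 32.094248 = 1.1251679 × 10^9.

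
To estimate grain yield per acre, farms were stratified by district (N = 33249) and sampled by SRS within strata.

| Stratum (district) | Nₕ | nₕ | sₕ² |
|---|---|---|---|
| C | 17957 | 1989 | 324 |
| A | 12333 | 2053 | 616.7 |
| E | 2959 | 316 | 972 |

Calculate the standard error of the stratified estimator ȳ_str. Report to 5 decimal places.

0.31379

Var(ȳ_str) = Σₕ Wₕ²(1 − fₕ)sₕ²/nₕ with Wₕ = Nₕ/N, N = 33249.
C: Wₕ = 0.54007639; term = 0.54007639²·(1 − 0.11076460)·324/1989 = 0.042251036.
A: Wₕ = 0.37092845; term = 0.37092845²·(1 − 0.16646396)·616.7/2053 = 0.034450035.
E: Wₕ = 0.08899516; term = 0.08899516²·(1 − 0.10679284)·972/316 = 0.021760263.
Sum = 0.098461334.
SE = √(0.098461334) = 0.31379.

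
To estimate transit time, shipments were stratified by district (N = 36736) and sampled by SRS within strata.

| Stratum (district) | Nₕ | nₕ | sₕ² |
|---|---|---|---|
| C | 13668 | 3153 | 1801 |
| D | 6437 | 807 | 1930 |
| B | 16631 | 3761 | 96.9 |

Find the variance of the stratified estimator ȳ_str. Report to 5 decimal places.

Var(ȳ_str) = Σₕ Wₕ²(1 − fₕ)sₕ²/nₕ with Wₕ = Nₕ/N, N = 36736.
C: Wₕ = 0.37206010; term = 0.37206010²·(1 − 0.23068481)·1801/3153 = 0.060830342.
D: Wₕ = 0.17522321; term = 0.17522321²·(1 − 0.12536896)·1930/807 = 0.064223201.
B: Wₕ = 0.45271668; term = 0.45271668²·(1 − 0.22614395)·96.9/3761 = 0.0040863317.
Sum = 0.12913987.

0.12914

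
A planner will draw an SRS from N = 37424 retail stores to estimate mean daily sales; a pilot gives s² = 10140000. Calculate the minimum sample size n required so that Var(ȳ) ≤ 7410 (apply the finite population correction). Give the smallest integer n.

Without fpc, n₀ = s²/D = 10140000/7410 = 1368.4211.
With fpc, (1 − n/N)·s²/n ≤ D requires n ≥ n₀/(1 + n₀/N) = 1368.4211/(1 + 1368.4211/37424) = 1320.1494.
Rounding up, n = 1321.

1321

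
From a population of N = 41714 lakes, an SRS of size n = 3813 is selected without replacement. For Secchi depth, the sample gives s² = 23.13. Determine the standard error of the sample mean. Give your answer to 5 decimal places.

Under SRS without replacement, Var(ȳ) = (1 − f)·s²/n with f = n/N = 3813/41714 = 0.09140816.
Var(ȳ) = (1 − 0.09140816)·23.13/3813 = 0.90859184·0.0060660897 = 0.0055115996.
SE(ȳ) = √(0.0055115996) = 0.07424.

0.07424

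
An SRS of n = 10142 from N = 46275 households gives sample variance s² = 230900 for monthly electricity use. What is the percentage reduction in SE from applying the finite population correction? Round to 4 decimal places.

f = n/N = 10142/46275 = 0.21916802.
SE_no-fpc = √(s²/n) = 4.7714477; SE_fpc = √((1−f)s²/n) = 4.2162753.
Ratio = √(1−f) = 0.88364698. Reduction = 100·(1 − 0.88364698) = 11.6353%.

11.6353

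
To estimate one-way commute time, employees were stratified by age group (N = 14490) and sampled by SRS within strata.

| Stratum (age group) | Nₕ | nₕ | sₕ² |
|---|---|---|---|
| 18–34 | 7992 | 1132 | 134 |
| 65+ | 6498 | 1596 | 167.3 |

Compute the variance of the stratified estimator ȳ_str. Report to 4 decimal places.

Var(ȳ_str) = Σₕ Wₕ²(1 − fₕ)sₕ²/nₕ with Wₕ = Nₕ/N, N = 14490.
18–34: Wₕ = 0.55155280; term = 0.55155280²·(1 − 0.14164164)·134/1132 = 0.030910156.
65+: Wₕ = 0.44844720; term = 0.44844720²·(1 − 0.24561404)·167.3/1596 = 0.015903009.
Sum = 0.046813165.

0.0468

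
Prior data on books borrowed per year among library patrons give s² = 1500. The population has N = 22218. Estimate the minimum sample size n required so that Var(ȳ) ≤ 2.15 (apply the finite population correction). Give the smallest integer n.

677

Without fpc, n₀ = s²/D = 1500/2.15 = 697.6744.
With fpc, (1 − n/N)·s²/n ≤ D requires n ≥ n₀/(1 + n₀/N) = 697.6744/(1 + 697.6744/22218) = 676.4335.
Rounding up, n = 677.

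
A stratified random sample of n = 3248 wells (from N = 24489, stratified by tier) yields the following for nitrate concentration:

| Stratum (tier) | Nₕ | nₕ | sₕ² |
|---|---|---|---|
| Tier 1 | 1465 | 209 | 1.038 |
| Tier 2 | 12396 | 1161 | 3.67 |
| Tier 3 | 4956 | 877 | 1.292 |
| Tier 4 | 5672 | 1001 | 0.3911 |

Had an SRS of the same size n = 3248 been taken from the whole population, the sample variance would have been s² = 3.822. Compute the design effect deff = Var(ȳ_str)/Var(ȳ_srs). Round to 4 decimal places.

0.7997

Var(ȳ_str) = Σ Wₕ²(1−fₕ)sₕ²/nₕ with Wₕ = Nₕ/24489:
  Tier 1: (1465/24489)²·(1−209/1465)·1.038/209 = 1.523829 × 10^-5
  Tier 2: (12396/24489)²·(1−1161/12396)·3.67/1161 = 7.3408506 × 10^-4
  Tier 3: (4956/24489)²·(1−877/4956)·1.292/877 = 4.9659898 × 10^-5
  Tier 4: (5672/24489)²·(1−1001/5672)·0.3911/1001 = 1.7260673 × 10^-5
  → Var(ȳ_str) = 8.1624392 × 10^-4.
Var(ȳ_srs) = (1 − 3248/24489)·3.822/3248 = 0.0010206541.
deff = (8.1624392 × 10^-4) / 0.0010206541 = 0.7997.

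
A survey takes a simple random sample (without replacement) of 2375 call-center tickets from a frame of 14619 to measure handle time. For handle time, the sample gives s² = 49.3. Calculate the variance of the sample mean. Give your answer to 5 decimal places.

Under SRS without replacement, Var(ȳ) = (1 − f)·s²/n with f = n/N = 2375/14619 = 0.16245981.
Var(ȳ) = (1 − 0.16245981)·49.3/2375 = 0.83754019·0.020757895 = 0.017385571.

0.01739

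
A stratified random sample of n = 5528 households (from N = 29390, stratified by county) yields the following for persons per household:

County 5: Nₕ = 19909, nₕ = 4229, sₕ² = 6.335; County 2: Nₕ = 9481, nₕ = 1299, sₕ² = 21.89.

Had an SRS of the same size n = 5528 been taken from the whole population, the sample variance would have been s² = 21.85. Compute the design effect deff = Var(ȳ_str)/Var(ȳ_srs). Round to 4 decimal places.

0.6403

Var(ȳ_str) = Σ Wₕ²(1−fₕ)sₕ²/nₕ with Wₕ = Nₕ/29390:
  County 5: (19909/29390)²·(1−4229/19909)·6.335/4229 = 5.4138381 × 10^-4
  County 2: (9481/29390)²·(1−1299/9481)·21.89/1299 = 0.0015133907
  → Var(ȳ_str) = 0.0020547745.
Var(ȳ_srs) = (1 − 5528/29390)·21.85/5528 = 0.0032091548.
deff = 0.0020547745 / 0.0032091548 = 0.6403.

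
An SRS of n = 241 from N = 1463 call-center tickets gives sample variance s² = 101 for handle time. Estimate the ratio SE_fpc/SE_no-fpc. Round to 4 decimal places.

0.9139

f = n/N = 241/1463 = 0.16473001.
SE_no-fpc = √(s²/n) = 0.6473694; SE_fpc = √((1−f)s²/n) = 0.591651.
Ratio = √(1−f) = 0.91393107.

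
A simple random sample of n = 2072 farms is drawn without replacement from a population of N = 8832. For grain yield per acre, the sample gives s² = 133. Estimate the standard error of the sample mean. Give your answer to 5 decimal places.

0.22165

Under SRS without replacement, Var(ȳ) = (1 − f)·s²/n with f = n/N = 2072/8832 = 0.23460145.
Var(ȳ) = (1 − 0.23460145)·133/2072 = 0.76539855·0.064189189 = 0.049130312.
SE(ȳ) = √(0.049130312) = 0.22165.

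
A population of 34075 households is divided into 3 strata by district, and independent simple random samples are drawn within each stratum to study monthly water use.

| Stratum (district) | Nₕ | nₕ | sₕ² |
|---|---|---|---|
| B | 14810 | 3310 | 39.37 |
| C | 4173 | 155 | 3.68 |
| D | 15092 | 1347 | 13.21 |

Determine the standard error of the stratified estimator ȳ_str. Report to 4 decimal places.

0.0620

Var(ȳ_str) = Σₕ Wₕ²(1 − fₕ)sₕ²/nₕ with Wₕ = Nₕ/N, N = 34075.
B: Wₕ = 0.43462949; term = 0.43462949²·(1 − 0.22349764)·39.37/3310 = 0.0017446913.
C: Wₕ = 0.12246515; term = 0.12246515²·(1 − 0.03714354)·3.68/155 = 3.4284886 × 10^-4.
D: Wₕ = 0.44290536; term = 0.44290536²·(1 − 0.08925258)·13.21/1347 = 0.0017520844.
Sum = 0.0038396246.
SE = √(0.0038396246) = 0.0620.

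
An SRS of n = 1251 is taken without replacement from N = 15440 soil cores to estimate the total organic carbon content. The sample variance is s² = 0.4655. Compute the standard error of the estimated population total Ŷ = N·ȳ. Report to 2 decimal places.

Var(Ŷ) = N²·Var(ȳ) = N²·(1 − n/N)·s²/n.
f = 1251/15440 = 0.08102332; Var(ȳ) = 0.91897668·0.4655/1251 = 3.4195335 × 10^-4.
Var(Ŷ) = 15440² · (3.4195335 × 10^-4) = 81519.49.
SE(Ŷ) = √(81519.49) = 285.52.

285.52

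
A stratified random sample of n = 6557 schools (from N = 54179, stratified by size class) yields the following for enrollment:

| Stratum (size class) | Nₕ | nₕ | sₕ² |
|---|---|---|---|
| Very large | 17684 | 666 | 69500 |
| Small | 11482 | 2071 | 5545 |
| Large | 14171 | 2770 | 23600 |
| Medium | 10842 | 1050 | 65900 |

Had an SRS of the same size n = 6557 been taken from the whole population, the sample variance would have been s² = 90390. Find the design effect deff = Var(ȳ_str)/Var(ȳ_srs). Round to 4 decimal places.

1.1171

Var(ȳ_str) = Σ Wₕ²(1−fₕ)sₕ²/nₕ with Wₕ = Nₕ/54179:
  Very large: (17684/54179)²·(1−666/17684)·69500/666 = 10.698863
  Small: (11482/54179)²·(1−2071/11482)·5545/2071 = 0.098562747
  Large: (14171/54179)²·(1−2770/14171)·23600/2770 = 0.46893614
  Medium: (10842/54179)²·(1−1050/10842)·65900/1050 = 2.269943
  → Var(ȳ_str) = 13.536305.
Var(ȳ_srs) = (1 − 6557/54179)·90390/6557 = 12.116909.
deff = 13.536305 / 12.116909 = 1.1171.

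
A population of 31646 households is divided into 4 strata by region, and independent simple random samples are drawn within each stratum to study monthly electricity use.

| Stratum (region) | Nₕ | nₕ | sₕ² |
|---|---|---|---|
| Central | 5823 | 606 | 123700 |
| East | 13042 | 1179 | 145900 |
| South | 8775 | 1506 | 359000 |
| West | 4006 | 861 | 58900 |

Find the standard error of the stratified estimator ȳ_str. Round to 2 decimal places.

6.43

Var(ȳ_str) = Σₕ Wₕ²(1 − fₕ)sₕ²/nₕ with Wₕ = Nₕ/N, N = 31646.
Central: Wₕ = 0.18400430; term = 0.18400430²·(1 − 0.10407007)·123700/606 = 6.1919445.
East: Wₕ = 0.41212160; term = 0.41212160²·(1 − 0.09040025)·145900/1179 = 19.118005.
South: Wₕ = 0.27728623; term = 0.27728623²·(1 − 0.17162393)·359000/1506 = 15.182861.
West: Wₕ = 0.12658788; term = 0.12658788²·(1 − 0.21492761)·58900/861 = 0.86060941.
Sum = 41.35342.
SE = √(41.35342) = 6.43.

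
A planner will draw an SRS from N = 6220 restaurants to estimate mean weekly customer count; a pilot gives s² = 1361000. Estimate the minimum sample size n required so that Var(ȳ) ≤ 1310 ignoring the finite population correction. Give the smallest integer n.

Without fpc, n₀ = s²/D = 1361000/1310 = 1038.9313.
Rounding up, n = 1039.

1039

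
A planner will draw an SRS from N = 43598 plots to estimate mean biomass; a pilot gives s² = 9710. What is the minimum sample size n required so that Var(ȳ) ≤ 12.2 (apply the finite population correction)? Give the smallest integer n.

782

Without fpc, n₀ = s²/D = 9710/12.2 = 795.9016.
With fpc, (1 − n/N)·s²/n ≤ D requires n ≥ n₀/(1 + n₀/N) = 795.9016/(1 + 795.9016/43598) = 781.6325.
Rounding up, n = 782.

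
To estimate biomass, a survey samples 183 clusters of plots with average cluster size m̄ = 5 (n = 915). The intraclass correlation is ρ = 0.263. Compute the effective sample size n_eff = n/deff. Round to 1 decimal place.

445.9

deff = 1 + (5 − 1)·0.263 = 1 + 1.052 = 2.052.
n_eff = 915 / 2.052 = 445.9.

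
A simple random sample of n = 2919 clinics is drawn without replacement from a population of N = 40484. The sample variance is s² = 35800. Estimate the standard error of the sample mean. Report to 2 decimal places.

Under SRS without replacement, Var(ȳ) = (1 − f)·s²/n with f = n/N = 2919/40484 = 0.07210256.
Var(ȳ) = (1 − 0.07210256)·35800/2919 = 0.92789744·12.264474 = 11.380174.
SE(ȳ) = √(11.380174) = 3.37.

3.37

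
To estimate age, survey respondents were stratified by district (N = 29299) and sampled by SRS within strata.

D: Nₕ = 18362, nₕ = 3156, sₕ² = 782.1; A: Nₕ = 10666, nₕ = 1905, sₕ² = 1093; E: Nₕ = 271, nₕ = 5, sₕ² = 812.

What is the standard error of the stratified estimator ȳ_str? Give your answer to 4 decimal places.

0.3958

Var(ȳ_str) = Σₕ Wₕ²(1 − fₕ)sₕ²/nₕ with Wₕ = Nₕ/N, N = 29299.
D: Wₕ = 0.62671081; term = 0.62671081²·(1 − 0.17187670)·782.1/3156 = 0.080603642.
A: Wₕ = 0.36403973; term = 0.36403973²·(1 − 0.17860491)·1093/1905 = 0.062456098.
E: Wₕ = 0.00924946; term = 0.00924946²·(1 − 0.01845018)·812/5 = 0.013637393.
Sum = 0.15669713.
SE = √(0.15669713) = 0.3958.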